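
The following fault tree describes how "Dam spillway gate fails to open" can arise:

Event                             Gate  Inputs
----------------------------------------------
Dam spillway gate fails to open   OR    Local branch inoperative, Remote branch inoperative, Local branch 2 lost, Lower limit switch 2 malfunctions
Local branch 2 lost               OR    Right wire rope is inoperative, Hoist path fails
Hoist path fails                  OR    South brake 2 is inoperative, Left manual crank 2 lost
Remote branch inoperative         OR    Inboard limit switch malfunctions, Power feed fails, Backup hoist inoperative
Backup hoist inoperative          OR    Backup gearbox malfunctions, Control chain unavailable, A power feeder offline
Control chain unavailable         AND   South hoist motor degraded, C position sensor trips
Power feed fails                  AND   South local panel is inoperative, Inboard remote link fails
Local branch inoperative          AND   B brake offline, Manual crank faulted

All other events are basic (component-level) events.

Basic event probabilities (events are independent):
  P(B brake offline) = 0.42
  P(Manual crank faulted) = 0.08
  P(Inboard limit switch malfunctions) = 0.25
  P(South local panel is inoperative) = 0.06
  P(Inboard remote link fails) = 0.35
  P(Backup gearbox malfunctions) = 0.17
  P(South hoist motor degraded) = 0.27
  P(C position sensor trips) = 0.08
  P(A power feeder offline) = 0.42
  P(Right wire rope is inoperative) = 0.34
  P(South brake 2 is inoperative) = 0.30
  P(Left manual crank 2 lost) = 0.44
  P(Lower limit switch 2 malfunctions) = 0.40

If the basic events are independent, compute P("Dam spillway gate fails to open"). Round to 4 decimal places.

P(Local branch inoperative) [AND] = 0.42 × 0.08 = 0.033600
P(Power feed fails) [AND] = 0.06 × 0.35 = 0.021000
P(Control chain unavailable) [AND] = 0.27 × 0.08 = 0.021600
P(Backup hoist inoperative) [OR] = 1 − (1−0.17) × (1−0.021600) × (1−0.42) = 0.528998
P(Remote branch inoperative) [OR] = 1 − (1−0.25) × (1−0.021000) × (1−0.528998) = 0.654167
P(Hoist path fails) [OR] = 1 − (1−0.30) × (1−0.44) = 0.608000
P(Local branch 2 lost) [OR] = 1 − (1−0.34) × (1−0.608000) = 0.741280
P(Dam spillway gate fails to open) [OR] = 1 − (1−0.033600) × (1−0.654167) × (1−0.741280) × (1−0.40) = 0.948119
Rounded to 4 decimal places: P(Dam spillway gate fails to open) ≈ 0.9481.

0.9481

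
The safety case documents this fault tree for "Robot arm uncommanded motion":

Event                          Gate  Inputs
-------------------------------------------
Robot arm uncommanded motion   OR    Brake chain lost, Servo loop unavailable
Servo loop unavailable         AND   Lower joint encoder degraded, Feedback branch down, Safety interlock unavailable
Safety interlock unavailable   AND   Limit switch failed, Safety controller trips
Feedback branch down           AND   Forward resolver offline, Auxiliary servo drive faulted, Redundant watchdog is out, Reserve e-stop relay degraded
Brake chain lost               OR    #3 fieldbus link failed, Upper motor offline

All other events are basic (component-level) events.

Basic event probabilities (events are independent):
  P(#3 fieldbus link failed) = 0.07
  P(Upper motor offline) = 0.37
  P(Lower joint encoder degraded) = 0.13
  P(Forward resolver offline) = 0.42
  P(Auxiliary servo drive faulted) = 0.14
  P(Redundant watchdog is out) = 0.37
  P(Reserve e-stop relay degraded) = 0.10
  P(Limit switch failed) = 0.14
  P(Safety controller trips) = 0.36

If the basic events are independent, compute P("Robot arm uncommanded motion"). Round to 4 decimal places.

P(Brake chain lost) [OR] = 1 − (1−0.07) × (1−0.37) = 0.414100
P(Feedback branch down) [AND] = 0.42 × 0.14 × 0.37 × 0.10 = 0.002176
P(Safety interlock unavailable) [AND] = 0.14 × 0.36 = 0.050400
P(Servo loop unavailable) [AND] = 0.13 × 0.002176 × 0.050400 = 0.000014
P(Robot arm uncommanded motion) [OR] = 1 − (1−0.414100) × (1−0.000014) = 0.414108
Rounded to 4 decimal places: P(Robot arm uncommanded motion) ≈ 0.4141.

0.4141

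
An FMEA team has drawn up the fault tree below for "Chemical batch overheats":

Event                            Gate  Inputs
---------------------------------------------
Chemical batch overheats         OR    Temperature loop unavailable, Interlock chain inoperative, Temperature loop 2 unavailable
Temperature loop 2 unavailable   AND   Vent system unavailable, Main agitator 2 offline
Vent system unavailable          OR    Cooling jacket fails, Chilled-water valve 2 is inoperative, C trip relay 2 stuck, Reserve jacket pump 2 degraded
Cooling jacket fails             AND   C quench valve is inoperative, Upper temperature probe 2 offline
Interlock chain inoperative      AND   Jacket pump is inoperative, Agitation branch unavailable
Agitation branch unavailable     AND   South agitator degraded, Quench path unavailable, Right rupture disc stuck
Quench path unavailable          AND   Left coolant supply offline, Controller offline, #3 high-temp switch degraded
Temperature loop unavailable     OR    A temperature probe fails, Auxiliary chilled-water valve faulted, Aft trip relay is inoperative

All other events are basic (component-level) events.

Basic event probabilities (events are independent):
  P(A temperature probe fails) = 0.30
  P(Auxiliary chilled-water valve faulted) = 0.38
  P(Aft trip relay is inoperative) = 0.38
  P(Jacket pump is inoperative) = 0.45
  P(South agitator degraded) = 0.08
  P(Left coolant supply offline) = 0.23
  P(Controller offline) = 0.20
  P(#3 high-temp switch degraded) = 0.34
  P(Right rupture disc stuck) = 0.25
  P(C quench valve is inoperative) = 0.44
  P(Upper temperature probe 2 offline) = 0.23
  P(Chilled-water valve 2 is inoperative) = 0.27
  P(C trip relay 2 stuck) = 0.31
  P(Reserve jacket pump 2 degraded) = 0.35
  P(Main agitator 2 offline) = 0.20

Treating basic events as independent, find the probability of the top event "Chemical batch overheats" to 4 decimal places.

0.7689

P(Temperature loop unavailable) [OR] = 1 − (1−0.30) × (1−0.38) × (1−0.38) = 0.730920
P(Quench path unavailable) [AND] = 0.23 × 0.20 × 0.34 = 0.015640
P(Agitation branch unavailable) [AND] = 0.08 × 0.015640 × 0.25 = 0.000313
P(Interlock chain inoperative) [AND] = 0.45 × 0.000313 = 0.000141
P(Cooling jacket fails) [AND] = 0.44 × 0.23 = 0.101200
P(Vent system unavailable) [OR] = 1 − (1−0.101200) × (1−0.27) × (1−0.31) × (1−0.35) = 0.705728
P(Temperature loop 2 unavailable) [AND] = 0.705728 × 0.20 = 0.141146
P(Chemical batch overheats) [OR] = 1 − (1−0.730920) × (1−0.000141) × (1−0.141146) = 0.768932
Rounded to 4 decimal places: P(Chemical batch overheats) ≈ 0.7689.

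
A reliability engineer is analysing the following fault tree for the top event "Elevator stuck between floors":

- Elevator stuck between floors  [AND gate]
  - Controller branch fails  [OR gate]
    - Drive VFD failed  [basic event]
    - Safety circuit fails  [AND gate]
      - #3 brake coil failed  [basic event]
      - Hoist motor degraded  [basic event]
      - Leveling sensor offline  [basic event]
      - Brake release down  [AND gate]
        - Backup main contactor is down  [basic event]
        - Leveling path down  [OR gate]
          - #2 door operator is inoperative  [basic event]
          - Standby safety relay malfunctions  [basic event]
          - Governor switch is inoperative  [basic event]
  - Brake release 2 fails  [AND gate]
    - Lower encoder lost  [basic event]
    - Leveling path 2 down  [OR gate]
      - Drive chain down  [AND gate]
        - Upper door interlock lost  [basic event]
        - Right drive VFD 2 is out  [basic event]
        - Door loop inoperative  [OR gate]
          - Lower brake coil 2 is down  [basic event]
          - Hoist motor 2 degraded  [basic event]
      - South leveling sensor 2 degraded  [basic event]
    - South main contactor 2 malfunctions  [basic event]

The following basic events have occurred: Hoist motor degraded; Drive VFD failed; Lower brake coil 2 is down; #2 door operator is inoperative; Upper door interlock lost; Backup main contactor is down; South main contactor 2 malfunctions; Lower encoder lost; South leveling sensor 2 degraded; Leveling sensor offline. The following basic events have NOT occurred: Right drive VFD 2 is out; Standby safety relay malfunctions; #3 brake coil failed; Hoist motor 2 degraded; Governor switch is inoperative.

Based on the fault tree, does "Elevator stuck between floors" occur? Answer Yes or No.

Leveling path down [OR]: #2 door operator is inoperative=occurs, Standby safety relay malfunctions=not, Governor switch is inoperative=not → at least one input occurs → occurs.
Brake release down [AND]: Backup main contactor is down=occurs, Leveling path down=occurs → all inputs occur → occurs.
Safety circuit fails [AND]: #3 brake coil failed=not, Hoist motor degraded=occurs, Leveling sensor offline=occurs, Brake release down=occurs → not all inputs occur → does not occur.
Controller branch fails [OR]: Drive VFD failed=occurs, Safety circuit fails=not → at least one input occurs → occurs.
Door loop inoperative [OR]: Lower brake coil 2 is down=occurs, Hoist motor 2 degraded=not → at least one input occurs → occurs.
Drive chain down [AND]: Upper door interlock lost=occurs, Right drive VFD 2 is out=not, Door loop inoperative=occurs → not all inputs occur → does not occur.
Leveling path 2 down [OR]: Drive chain down=not, South leveling sensor 2 degraded=occurs → at least one input occurs → occurs.
Brake release 2 fails [AND]: Lower encoder lost=occurs, Leveling path 2 down=occurs, South main contactor 2 malfunctions=occurs → all inputs occur → occurs.
Elevator stuck between floors [AND]: Controller branch fails=occurs, Brake release 2 fails=occurs → all inputs occur → occurs.

Yes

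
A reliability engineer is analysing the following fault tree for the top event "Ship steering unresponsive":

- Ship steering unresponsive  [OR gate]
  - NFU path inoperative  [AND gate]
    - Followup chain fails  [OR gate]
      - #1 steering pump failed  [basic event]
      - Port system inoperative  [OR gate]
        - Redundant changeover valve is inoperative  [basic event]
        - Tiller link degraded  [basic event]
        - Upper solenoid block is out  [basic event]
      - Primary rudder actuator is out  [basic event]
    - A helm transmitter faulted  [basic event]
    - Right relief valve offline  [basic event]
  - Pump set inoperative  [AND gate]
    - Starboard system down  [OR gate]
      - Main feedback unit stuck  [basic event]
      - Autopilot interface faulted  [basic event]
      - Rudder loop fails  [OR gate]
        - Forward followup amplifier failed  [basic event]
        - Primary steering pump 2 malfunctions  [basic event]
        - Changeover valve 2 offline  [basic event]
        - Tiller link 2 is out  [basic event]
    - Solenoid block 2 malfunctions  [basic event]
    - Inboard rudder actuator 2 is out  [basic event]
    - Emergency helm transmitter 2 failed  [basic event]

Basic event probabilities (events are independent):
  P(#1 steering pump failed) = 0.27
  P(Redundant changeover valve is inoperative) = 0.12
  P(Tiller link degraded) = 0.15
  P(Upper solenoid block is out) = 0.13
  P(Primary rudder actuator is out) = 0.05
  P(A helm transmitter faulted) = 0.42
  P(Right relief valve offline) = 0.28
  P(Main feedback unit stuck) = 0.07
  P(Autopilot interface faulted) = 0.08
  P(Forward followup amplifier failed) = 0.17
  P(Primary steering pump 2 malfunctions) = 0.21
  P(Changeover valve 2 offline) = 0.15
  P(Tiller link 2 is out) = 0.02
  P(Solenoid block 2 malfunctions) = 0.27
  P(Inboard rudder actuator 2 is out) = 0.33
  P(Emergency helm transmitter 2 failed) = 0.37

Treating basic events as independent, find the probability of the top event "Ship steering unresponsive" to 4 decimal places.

P(Port system inoperative) [OR] = 1 − (1−0.12) × (1−0.15) × (1−0.13) = 0.349240
P(Followup chain fails) [OR] = 1 − (1−0.27) × (1−0.349240) × (1−0.05) = 0.548698
P(NFU path inoperative) [AND] = 0.548698 × 0.42 × 0.28 = 0.064527
P(Rudder loop fails) [OR] = 1 − (1−0.17) × (1−0.21) × (1−0.15) × (1−0.02) = 0.453802
P(Starboard system down) [OR] = 1 − (1−0.07) × (1−0.08) × (1−0.453802) = 0.532673
P(Pump set inoperative) [AND] = 0.532673 × 0.27 × 0.33 × 0.37 = 0.017561
P(Ship steering unresponsive) [OR] = 1 − (1−0.064527) × (1−0.017561) = 0.080955
Rounded to 4 decimal places: P(Ship steering unresponsive) ≈ 0.0810.

0.0810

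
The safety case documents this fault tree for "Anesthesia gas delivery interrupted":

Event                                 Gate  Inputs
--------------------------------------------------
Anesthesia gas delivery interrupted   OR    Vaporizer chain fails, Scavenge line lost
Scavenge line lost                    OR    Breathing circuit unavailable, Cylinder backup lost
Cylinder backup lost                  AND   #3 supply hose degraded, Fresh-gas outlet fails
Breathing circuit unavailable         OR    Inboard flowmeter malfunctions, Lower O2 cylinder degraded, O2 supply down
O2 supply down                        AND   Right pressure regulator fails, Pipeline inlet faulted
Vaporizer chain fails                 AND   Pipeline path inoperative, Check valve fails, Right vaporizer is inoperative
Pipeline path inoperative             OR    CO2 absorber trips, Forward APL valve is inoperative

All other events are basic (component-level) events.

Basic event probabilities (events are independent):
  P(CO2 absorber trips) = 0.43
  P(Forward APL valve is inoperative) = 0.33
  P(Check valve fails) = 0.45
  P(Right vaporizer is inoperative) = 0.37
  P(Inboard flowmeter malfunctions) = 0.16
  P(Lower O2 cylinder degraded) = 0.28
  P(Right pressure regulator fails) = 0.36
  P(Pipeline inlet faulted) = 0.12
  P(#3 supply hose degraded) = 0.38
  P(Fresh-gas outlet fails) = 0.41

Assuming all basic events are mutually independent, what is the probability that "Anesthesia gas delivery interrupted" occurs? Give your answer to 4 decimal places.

0.5618

P(Pipeline path inoperative) [OR] = 1 − (1−0.43) × (1−0.33) = 0.618100
P(Vaporizer chain fails) [AND] = 0.618100 × 0.45 × 0.37 = 0.102914
P(O2 supply down) [AND] = 0.36 × 0.12 = 0.043200
P(Breathing circuit unavailable) [OR] = 1 − (1−0.16) × (1−0.28) × (1−0.043200) = 0.421327
P(Cylinder backup lost) [AND] = 0.38 × 0.41 = 0.155800
P(Scavenge line lost) [OR] = 1 − (1−0.421327) × (1−0.155800) = 0.511484
P(Anesthesia gas delivery interrupted) [OR] = 1 − (1−0.102914) × (1−0.511484) = 0.561759
Rounded to 4 decimal places: P(Anesthesia gas delivery interrupted) ≈ 0.5618.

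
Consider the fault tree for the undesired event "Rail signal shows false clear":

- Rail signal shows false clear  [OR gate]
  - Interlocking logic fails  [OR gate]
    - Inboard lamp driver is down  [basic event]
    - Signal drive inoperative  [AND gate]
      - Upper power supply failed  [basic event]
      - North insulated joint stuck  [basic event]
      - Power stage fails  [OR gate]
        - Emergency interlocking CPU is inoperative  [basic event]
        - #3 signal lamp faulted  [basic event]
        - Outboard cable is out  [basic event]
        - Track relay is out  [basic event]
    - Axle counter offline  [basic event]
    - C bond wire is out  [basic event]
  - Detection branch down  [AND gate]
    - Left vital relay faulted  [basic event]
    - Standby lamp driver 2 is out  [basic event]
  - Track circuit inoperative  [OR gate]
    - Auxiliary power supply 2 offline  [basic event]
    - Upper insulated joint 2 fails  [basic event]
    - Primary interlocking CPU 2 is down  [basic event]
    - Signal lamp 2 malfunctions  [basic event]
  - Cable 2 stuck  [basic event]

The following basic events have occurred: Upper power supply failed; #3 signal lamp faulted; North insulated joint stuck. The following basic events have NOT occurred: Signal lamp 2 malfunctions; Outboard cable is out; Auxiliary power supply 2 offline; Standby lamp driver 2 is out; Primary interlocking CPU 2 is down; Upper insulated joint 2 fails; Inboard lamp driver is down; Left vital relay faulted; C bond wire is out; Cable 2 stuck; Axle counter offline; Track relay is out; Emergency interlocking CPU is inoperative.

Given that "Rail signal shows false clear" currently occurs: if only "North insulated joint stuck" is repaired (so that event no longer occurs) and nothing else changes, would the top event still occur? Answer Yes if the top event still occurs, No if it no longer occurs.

No

Counterfactual: set "North insulated joint stuck" to not occurred.
Power stage fails [OR]: Emergency interlocking CPU is inoperative=not, #3 signal lamp faulted=occurs, Outboard cable is out=not, Track relay is out=not → at least one input occurs → occurs.
Signal drive inoperative [AND]: Upper power supply failed=occurs, North insulated joint stuck=not, Power stage fails=occurs → not all inputs occur → does not occur.
Interlocking logic fails [OR]: Inboard lamp driver is down=not, Signal drive inoperative=not, Axle counter offline=not, C bond wire is out=not → no input occurs → does not occur.
Detection branch down [AND]: Left vital relay faulted=not, Standby lamp driver 2 is out=not → not all inputs occur → does not occur.
Track circuit inoperative [OR]: Auxiliary power supply 2 offline=not, Upper insulated joint 2 fails=not, Primary interlocking CPU 2 is down=not, Signal lamp 2 malfunctions=not → no input occurs → does not occur.
Rail signal shows false clear [OR]: Interlocking logic fails=not, Detection branch down=not, Track circuit inoperative=not, Cable 2 stuck=not → no input occurs → does not occur.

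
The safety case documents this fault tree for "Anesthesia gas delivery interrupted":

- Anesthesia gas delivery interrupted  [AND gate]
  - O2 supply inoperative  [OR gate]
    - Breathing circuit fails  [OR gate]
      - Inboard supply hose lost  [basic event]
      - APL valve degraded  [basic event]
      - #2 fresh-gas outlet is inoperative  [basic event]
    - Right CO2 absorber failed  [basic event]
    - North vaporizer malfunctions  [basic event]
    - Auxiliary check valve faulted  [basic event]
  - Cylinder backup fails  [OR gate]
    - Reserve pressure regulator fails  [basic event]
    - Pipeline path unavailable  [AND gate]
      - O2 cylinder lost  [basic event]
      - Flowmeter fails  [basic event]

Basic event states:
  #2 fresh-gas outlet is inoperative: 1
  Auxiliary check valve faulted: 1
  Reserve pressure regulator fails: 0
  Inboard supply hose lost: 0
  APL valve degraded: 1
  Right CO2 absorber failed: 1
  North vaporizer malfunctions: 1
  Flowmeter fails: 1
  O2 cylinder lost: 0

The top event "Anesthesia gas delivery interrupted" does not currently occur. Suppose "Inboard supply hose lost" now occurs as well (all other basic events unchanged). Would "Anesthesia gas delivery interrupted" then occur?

Counterfactual: set "Inboard supply hose lost" to occurred.
Breathing circuit fails [OR]: Inboard supply hose lost=occurs, APL valve degraded=occurs, #2 fresh-gas outlet is inoperative=occurs → at least one input occurs → occurs.
O2 supply inoperative [OR]: Breathing circuit fails=occurs, Right CO2 absorber failed=occurs, North vaporizer malfunctions=occurs, Auxiliary check valve faulted=occurs → at least one input occurs → occurs.
Pipeline path unavailable [AND]: O2 cylinder lost=not, Flowmeter fails=occurs → not all inputs occur → does not occur.
Cylinder backup fails [OR]: Reserve pressure regulator fails=not, Pipeline path unavailable=not → no input occurs → does not occur.
Anesthesia gas delivery interrupted [AND]: O2 supply inoperative=occurs, Cylinder backup fails=not → not all inputs occur → does not occur.

No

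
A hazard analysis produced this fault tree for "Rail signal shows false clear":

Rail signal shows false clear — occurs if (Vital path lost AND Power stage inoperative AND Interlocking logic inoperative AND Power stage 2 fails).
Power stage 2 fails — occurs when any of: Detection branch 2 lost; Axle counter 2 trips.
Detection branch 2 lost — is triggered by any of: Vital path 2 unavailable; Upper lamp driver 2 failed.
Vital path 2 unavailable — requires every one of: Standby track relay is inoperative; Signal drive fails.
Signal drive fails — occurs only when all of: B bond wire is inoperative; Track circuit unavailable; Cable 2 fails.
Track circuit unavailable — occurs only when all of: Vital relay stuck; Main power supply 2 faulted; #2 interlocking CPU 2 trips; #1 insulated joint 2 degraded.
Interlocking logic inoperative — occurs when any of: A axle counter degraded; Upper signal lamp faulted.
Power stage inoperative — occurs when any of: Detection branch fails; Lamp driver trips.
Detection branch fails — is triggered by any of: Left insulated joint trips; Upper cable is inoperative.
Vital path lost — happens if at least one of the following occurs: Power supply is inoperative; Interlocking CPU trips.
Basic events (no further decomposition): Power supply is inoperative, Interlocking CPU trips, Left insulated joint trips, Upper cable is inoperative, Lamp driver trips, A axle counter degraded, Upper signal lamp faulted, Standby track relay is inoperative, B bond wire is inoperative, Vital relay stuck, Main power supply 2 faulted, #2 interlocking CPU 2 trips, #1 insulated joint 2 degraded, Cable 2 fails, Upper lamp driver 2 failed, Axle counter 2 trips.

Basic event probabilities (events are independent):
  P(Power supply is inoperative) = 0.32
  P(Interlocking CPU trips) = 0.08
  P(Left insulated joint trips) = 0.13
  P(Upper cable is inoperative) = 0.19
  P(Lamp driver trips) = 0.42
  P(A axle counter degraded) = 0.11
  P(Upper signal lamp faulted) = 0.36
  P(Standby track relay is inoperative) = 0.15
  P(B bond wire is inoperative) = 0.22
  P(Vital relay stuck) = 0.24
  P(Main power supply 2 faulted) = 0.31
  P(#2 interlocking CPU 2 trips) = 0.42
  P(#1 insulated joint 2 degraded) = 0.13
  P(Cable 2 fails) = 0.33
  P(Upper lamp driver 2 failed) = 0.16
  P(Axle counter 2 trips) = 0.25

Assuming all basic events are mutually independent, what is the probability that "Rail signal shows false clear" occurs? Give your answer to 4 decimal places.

0.0353

P(Vital path lost) [OR] = 1 − (1−0.32) × (1−0.08) = 0.374400
P(Detection branch fails) [OR] = 1 − (1−0.13) × (1−0.19) = 0.295300
P(Power stage inoperative) [OR] = 1 − (1−0.295300) × (1−0.42) = 0.591274
P(Interlocking logic inoperative) [OR] = 1 − (1−0.11) × (1−0.36) = 0.430400
P(Track circuit unavailable) [AND] = 0.24 × 0.31 × 0.42 × 0.13 = 0.004062
P(Signal drive fails) [AND] = 0.22 × 0.004062 × 0.33 = 0.000295
P(Vital path 2 unavailable) [AND] = 0.15 × 0.000295 = 0.000044
P(Detection branch 2 lost) [OR] = 1 − (1−0.000044) × (1−0.16) = 0.160037
P(Power stage 2 fails) [OR] = 1 − (1−0.160037) × (1−0.25) = 0.370028
P(Rail signal shows false clear) [AND] = 0.374400 × 0.591274 × 0.430400 × 0.370028 = 0.035256
Rounded to 4 decimal places: P(Rail signal shows false clear) ≈ 0.0353.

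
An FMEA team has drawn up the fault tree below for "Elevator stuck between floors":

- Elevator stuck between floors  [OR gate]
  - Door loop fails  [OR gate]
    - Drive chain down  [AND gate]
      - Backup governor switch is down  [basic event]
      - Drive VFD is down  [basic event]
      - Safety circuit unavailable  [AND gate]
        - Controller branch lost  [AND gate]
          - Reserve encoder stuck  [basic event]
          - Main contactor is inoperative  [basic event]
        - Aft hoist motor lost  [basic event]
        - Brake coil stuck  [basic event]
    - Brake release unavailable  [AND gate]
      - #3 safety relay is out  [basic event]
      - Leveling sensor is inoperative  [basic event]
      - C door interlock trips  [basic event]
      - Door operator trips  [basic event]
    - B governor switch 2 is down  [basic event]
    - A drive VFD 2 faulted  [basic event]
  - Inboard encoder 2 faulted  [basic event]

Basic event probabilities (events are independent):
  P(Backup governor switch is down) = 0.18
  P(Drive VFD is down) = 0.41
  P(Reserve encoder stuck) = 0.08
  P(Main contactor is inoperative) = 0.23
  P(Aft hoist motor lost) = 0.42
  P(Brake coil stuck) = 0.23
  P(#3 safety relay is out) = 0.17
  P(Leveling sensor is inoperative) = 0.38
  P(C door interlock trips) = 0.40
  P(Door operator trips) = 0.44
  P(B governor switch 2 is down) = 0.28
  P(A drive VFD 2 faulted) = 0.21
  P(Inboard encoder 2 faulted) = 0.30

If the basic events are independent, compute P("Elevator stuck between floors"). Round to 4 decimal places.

P(Controller branch lost) [AND] = 0.08 × 0.23 = 0.018400
P(Safety circuit unavailable) [AND] = 0.018400 × 0.42 × 0.23 = 0.001777
P(Drive chain down) [AND] = 0.18 × 0.41 × 0.001777 = 0.000131
P(Brake release unavailable) [AND] = 0.17 × 0.38 × 0.40 × 0.44 = 0.011370
P(Door loop fails) [OR] = 1 − (1−0.000131) × (1−0.011370) × (1−0.28) × (1−0.21) = 0.437741
P(Elevator stuck between floors) [OR] = 1 − (1−0.437741) × (1−0.30) = 0.606419
Rounded to 4 decimal places: P(Elevator stuck between floors) ≈ 0.6064.

0.6064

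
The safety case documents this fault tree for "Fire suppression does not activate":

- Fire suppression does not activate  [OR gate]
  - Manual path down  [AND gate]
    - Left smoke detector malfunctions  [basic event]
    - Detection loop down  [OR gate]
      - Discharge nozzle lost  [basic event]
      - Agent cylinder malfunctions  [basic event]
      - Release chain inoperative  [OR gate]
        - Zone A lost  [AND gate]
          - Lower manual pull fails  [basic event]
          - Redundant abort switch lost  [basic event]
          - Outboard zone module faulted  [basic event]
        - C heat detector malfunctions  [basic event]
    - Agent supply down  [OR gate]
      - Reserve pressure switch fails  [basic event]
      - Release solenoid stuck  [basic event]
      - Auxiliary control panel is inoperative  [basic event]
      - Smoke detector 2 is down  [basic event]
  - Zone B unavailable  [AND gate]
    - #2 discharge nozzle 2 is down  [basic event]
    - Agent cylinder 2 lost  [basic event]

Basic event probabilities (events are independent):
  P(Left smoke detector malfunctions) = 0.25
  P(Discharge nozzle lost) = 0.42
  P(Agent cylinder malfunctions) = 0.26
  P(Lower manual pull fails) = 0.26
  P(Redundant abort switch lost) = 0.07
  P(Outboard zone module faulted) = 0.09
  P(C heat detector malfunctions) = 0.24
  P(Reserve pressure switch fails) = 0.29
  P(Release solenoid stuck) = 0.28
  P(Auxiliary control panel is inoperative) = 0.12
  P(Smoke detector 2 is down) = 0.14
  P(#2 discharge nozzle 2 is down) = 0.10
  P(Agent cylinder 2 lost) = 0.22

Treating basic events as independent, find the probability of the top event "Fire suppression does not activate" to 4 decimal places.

0.1231

P(Zone A lost) [AND] = 0.26 × 0.07 × 0.09 = 0.001638
P(Release chain inoperative) [OR] = 1 − (1−0.001638) × (1−0.24) = 0.241245
P(Detection loop down) [OR] = 1 − (1−0.42) × (1−0.26) × (1−0.241245) = 0.674342
P(Agent supply down) [OR] = 1 − (1−0.29) × (1−0.28) × (1−0.12) × (1−0.14) = 0.613124
P(Manual path down) [AND] = 0.25 × 0.674342 × 0.613124 = 0.103364
P(Zone B unavailable) [AND] = 0.10 × 0.22 = 0.022000
P(Fire suppression does not activate) [OR] = 1 − (1−0.103364) × (1−0.022000) = 0.123090
Rounded to 4 decimal places: P(Fire suppression does not activate) ≈ 0.1231.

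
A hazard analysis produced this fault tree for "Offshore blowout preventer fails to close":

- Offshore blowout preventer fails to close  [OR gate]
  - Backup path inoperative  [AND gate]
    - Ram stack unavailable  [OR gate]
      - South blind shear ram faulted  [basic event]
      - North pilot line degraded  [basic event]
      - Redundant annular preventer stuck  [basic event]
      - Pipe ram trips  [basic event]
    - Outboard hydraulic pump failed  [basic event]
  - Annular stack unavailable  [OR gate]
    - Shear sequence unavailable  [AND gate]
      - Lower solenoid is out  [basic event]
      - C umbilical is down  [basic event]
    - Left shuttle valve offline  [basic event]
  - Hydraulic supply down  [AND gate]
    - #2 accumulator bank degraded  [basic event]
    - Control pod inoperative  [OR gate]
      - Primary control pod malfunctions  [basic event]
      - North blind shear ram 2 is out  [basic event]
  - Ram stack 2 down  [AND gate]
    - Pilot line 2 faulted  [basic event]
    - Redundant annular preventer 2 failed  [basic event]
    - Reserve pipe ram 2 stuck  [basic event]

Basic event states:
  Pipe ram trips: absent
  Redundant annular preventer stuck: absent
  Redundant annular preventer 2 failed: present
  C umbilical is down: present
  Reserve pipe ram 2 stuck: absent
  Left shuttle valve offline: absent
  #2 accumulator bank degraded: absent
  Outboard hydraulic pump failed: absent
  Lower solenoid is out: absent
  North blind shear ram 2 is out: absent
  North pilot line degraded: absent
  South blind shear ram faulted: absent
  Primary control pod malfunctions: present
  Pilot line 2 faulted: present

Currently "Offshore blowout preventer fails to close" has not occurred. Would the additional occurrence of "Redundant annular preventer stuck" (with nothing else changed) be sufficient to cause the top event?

No

Counterfactual: set "Redundant annular preventer stuck" to occurred.
Ram stack unavailable [OR]: South blind shear ram faulted=not, North pilot line degraded=not, Redundant annular preventer stuck=occurs, Pipe ram trips=not → at least one input occurs → occurs.
Backup path inoperative [AND]: Ram stack unavailable=occurs, Outboard hydraulic pump failed=not → not all inputs occur → does not occur.
Shear sequence unavailable [AND]: Lower solenoid is out=not, C umbilical is down=occurs → not all inputs occur → does not occur.
Annular stack unavailable [OR]: Shear sequence unavailable=not, Left shuttle valve offline=not → no input occurs → does not occur.
Control pod inoperative [OR]: Primary control pod malfunctions=occurs, North blind shear ram 2 is out=not → at least one input occurs → occurs.
Hydraulic supply down [AND]: #2 accumulator bank degraded=not, Control pod inoperative=occurs → not all inputs occur → does not occur.
Ram stack 2 down [AND]: Pilot line 2 faulted=occurs, Redundant annular preventer 2 failed=occurs, Reserve pipe ram 2 stuck=not → not all inputs occur → does not occur.
Offshore blowout preventer fails to close [OR]: Backup path inoperative=not, Annular stack unavailable=not, Hydraulic supply down=not, Ram stack 2 down=not → no input occurs → does not occur.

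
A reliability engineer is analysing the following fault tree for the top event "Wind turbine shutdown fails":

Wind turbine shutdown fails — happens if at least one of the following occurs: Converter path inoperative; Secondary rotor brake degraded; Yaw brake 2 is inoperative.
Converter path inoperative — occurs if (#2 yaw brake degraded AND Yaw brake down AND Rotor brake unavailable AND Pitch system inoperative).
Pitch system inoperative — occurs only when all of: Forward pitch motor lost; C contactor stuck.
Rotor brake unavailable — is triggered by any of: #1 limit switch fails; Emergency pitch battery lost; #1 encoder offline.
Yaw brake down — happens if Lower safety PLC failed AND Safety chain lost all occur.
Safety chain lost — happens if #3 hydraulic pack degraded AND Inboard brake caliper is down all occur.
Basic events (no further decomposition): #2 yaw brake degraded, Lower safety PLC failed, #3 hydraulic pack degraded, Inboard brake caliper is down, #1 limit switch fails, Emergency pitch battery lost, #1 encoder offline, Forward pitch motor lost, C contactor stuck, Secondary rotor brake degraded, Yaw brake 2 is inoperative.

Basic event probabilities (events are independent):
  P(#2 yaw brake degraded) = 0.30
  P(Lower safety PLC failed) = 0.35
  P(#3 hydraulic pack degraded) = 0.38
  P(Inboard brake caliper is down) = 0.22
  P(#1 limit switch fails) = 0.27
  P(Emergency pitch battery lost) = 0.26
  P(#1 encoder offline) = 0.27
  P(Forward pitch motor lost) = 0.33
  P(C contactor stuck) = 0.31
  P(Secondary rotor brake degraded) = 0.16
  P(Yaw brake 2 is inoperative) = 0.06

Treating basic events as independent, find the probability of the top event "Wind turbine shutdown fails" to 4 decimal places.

0.2108

P(Safety chain lost) [AND] = 0.38 × 0.22 = 0.083600
P(Yaw brake down) [AND] = 0.35 × 0.083600 = 0.029260
P(Rotor brake unavailable) [OR] = 1 − (1−0.27) × (1−0.26) × (1−0.27) = 0.605654
P(Pitch system inoperative) [AND] = 0.33 × 0.31 = 0.102300
P(Converter path inoperative) [AND] = 0.30 × 0.029260 × 0.605654 × 0.102300 = 0.000544
P(Wind turbine shutdown fails) [OR] = 1 − (1−0.000544) × (1−0.16) × (1−0.06) = 0.210830
Rounded to 4 decimal places: P(Wind turbine shutdown fails) ≈ 0.2108.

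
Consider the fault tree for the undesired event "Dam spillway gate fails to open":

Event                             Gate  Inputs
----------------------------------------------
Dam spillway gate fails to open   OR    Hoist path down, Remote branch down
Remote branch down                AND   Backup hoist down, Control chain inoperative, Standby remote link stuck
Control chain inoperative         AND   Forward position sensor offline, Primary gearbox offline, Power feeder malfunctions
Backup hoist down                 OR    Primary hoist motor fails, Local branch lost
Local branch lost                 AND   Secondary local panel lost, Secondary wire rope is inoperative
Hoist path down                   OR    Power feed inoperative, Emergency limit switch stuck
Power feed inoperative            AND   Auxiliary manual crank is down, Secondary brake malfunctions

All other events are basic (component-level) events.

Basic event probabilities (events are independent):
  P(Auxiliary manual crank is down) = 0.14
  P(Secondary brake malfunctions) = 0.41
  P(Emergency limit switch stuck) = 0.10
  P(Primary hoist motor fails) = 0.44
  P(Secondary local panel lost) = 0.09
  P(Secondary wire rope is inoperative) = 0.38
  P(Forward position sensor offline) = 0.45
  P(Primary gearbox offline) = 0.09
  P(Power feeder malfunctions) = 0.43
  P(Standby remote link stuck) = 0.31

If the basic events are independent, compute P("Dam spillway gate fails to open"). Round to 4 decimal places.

P(Power feed inoperative) [AND] = 0.14 × 0.41 = 0.057400
P(Hoist path down) [OR] = 1 − (1−0.057400) × (1−0.10) = 0.151660
P(Local branch lost) [AND] = 0.09 × 0.38 = 0.034200
P(Backup hoist down) [OR] = 1 − (1−0.44) × (1−0.034200) = 0.459152
P(Control chain inoperative) [AND] = 0.45 × 0.09 × 0.43 = 0.017415
P(Remote branch down) [AND] = 0.459152 × 0.017415 × 0.31 = 0.002479
P(Dam spillway gate fails to open) [OR] = 1 − (1−0.151660) × (1−0.002479) = 0.153763
Rounded to 4 decimal places: P(Dam spillway gate fails to open) ≈ 0.1538.

0.1538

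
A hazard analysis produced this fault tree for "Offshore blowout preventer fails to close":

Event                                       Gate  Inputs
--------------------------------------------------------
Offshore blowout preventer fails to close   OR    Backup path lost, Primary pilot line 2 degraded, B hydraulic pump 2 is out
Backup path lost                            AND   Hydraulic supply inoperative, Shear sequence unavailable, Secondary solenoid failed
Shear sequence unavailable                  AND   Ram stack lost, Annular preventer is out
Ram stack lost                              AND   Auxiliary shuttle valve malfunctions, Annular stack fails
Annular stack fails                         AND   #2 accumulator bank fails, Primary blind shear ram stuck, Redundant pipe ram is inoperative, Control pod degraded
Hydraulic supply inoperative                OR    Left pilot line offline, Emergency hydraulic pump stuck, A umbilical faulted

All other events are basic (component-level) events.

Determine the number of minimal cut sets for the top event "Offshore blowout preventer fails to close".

5

Hydraulic supply inoperative [OR]: union of children's cut sets → 3 cut set(s).
Annular stack fails [AND]: one cut set from each child combined → 1 × 1 × 1 × 1 = 1 cut set(s).
Ram stack lost [AND]: one cut set from each child combined → 1 × 1 = 1 cut set(s).
Shear sequence unavailable [AND]: one cut set from each child combined → 1 × 1 = 1 cut set(s).
Backup path lost [AND]: one cut set from each child combined → 3 × 1 × 1 = 3 cut set(s).
Offshore blowout preventer fails to close [OR]: union of children's cut sets → 5 cut set(s).
Minimal cut sets: {#2 accumulator bank fails, Annular preventer is out, Auxiliary shuttle valve malfunctions, Control pod degraded, Left pilot line offline, Primary blind shear ram stuck, Redundant pipe ram is inoperative, Secondary solenoid failed}; {#2 accumulator bank fails, Annular preventer is out, Auxiliary shuttle valve malfunctions, Control pod degraded, Emergency hydraulic pump stuck, Primary blind shear ram stuck, Redundant pipe ram is inoperative, Secondary solenoid failed}; {#2 accumulator bank fails, A umbilical faulted, Annular preventer is out, Auxiliary shuttle valve malfunctions, Control pod degraded, Primary blind shear ram stuck, Redundant pipe ram is inoperative, Secondary solenoid failed}; {Primary pilot line 2 degraded}; {B hydraulic pump 2 is out}.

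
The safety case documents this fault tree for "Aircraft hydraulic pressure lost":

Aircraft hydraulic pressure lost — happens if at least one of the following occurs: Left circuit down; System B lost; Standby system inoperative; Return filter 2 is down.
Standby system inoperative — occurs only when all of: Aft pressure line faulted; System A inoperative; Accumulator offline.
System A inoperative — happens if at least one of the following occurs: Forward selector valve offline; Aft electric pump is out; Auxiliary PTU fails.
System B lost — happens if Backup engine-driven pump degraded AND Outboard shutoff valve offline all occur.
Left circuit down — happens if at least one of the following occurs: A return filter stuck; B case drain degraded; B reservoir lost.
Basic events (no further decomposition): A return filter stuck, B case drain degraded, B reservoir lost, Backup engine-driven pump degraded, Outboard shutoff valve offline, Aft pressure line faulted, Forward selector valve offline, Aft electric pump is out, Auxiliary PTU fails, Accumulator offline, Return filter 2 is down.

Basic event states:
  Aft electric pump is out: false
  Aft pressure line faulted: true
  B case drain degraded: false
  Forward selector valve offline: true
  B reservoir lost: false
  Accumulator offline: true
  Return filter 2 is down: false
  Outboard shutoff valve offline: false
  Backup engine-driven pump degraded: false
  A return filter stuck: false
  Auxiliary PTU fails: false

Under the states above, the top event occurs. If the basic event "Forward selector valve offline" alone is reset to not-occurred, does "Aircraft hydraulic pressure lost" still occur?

No

Counterfactual: set "Forward selector valve offline" to not occurred.
Left circuit down [OR]: A return filter stuck=not, B case drain degraded=not, B reservoir lost=not → no input occurs → does not occur.
System B lost [AND]: Backup engine-driven pump degraded=not, Outboard shutoff valve offline=not → not all inputs occur → does not occur.
System A inoperative [OR]: Forward selector valve offline=not, Aft electric pump is out=not, Auxiliary PTU fails=not → no input occurs → does not occur.
Standby system inoperative [AND]: Aft pressure line faulted=occurs, System A inoperative=not, Accumulator offline=occurs → not all inputs occur → does not occur.
Aircraft hydraulic pressure lost [OR]: Left circuit down=not, System B lost=not, Standby system inoperative=not, Return filter 2 is down=not → no input occurs → does not occur.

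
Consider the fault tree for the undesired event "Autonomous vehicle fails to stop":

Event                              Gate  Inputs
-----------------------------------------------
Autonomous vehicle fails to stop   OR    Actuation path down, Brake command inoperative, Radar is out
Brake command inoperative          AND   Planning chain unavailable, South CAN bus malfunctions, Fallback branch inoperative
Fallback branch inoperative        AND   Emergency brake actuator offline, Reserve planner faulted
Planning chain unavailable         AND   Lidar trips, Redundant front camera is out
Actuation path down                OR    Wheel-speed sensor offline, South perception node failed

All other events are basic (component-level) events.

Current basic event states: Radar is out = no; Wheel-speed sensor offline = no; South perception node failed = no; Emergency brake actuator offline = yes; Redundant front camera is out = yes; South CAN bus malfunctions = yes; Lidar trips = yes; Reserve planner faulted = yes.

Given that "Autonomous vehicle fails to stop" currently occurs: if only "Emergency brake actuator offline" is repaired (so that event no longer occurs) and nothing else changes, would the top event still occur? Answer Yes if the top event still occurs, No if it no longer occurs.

Counterfactual: set "Emergency brake actuator offline" to not occurred.
Actuation path down [OR]: Wheel-speed sensor offline=not, South perception node failed=not → no input occurs → does not occur.
Planning chain unavailable [AND]: Lidar trips=occurs, Redundant front camera is out=occurs → all inputs occur → occurs.
Fallback branch inoperative [AND]: Emergency brake actuator offline=not, Reserve planner faulted=occurs → not all inputs occur → does not occur.
Brake command inoperative [AND]: Planning chain unavailable=occurs, South CAN bus malfunctions=occurs, Fallback branch inoperative=not → not all inputs occur → does not occur.
Autonomous vehicle fails to stop [OR]: Actuation path down=not, Brake command inoperative=not, Radar is out=not → no input occurs → does not occur.

No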